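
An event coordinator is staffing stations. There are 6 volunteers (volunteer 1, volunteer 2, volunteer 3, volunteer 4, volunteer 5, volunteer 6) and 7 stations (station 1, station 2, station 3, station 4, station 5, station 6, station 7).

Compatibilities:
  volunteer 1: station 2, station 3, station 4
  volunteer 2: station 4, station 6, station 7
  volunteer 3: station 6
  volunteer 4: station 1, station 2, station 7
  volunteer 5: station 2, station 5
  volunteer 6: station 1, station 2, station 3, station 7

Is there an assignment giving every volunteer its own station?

Yes

A valid assignment of size 6: volunteer 1→station 3, volunteer 2→station 7, volunteer 3→station 6, volunteer 4→station 1, volunteer 5→station 5, volunteer 6→station 2.
All 6 volunteers are covered.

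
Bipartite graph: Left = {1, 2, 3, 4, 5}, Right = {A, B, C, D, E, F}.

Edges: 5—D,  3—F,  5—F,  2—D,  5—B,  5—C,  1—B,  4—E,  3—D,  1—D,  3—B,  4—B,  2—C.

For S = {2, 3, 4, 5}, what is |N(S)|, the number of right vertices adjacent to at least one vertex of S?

The union of neighbours of {2, 3, 4, 5} is {B, C, D, E, F}, which has 5 elements.
Since |N(S)| = 5 ≥ |S| = 4, Hall's condition holds for this subset.

5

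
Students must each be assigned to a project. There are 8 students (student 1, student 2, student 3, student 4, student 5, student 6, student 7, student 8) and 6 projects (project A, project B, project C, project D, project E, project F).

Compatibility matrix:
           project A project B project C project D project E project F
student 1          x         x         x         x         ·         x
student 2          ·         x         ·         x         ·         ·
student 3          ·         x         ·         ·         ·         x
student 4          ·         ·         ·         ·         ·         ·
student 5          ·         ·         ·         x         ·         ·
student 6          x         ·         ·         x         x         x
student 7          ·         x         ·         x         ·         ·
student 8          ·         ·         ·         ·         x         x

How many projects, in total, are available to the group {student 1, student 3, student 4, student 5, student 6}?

The union of neighbours of {student 1, student 3, student 4, student 5, student 6} is {project A, project B, project C, project D, project E, project F}, which has 6 elements.
Since |N(S)| = 6 ≥ |S| = 5, Hall's condition holds for this subset.

6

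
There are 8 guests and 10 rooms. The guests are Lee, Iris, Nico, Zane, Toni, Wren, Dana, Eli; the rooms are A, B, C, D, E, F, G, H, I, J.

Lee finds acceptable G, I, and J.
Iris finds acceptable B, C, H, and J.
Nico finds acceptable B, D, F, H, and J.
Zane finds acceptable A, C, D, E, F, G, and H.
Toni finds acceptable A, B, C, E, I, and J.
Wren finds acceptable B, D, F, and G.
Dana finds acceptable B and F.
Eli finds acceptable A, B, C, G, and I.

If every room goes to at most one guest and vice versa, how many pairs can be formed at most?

One maximum matching: Lee–I, Iris–B, Nico–H, Zane–A, Toni–J, Wren–D, Dana–F, Eli–G.
All 8 guests are matched, so no larger matching exists.

8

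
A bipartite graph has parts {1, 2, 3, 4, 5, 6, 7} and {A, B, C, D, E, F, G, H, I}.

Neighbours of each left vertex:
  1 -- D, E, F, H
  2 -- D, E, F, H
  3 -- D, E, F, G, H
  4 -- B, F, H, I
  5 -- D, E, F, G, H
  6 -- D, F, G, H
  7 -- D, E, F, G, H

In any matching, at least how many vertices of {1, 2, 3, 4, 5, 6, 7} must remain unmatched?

1

For example, pair 1-H, 2-D, 3-E, 4-B, 5-G, 6-F.
The set {1, 2, 3, 5, 6, 7} has only 5 neighbours ({D, E, F, G, H}), so by Hall's theorem at most 6 of the 7 left vertices can be matched.
That matches 6 of the 7, leaving 1 unmatched; no matching can do better.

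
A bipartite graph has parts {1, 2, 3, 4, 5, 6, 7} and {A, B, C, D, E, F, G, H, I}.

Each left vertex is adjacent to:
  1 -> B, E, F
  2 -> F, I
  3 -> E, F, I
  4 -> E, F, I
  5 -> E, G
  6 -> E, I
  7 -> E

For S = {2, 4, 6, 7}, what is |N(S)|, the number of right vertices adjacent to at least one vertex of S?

3

The union of neighbours of {2, 4, 6, 7} is {E, F, I}, which has 3 elements.
Since |N(S)| = 3 < |S| = 4, Hall's condition fails for this subset.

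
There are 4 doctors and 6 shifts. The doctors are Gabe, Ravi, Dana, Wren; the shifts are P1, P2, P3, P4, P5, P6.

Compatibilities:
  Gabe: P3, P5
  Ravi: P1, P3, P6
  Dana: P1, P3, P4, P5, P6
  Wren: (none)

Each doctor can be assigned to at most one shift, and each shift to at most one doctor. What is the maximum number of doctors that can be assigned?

3

A valid assignment of size 3: Gabe-P5, Ravi-P6, Dana-P1.
The set {Wren} has only 0 neighbours (∅), so by Hall's theorem at most 3 of the 4 doctors can be matched.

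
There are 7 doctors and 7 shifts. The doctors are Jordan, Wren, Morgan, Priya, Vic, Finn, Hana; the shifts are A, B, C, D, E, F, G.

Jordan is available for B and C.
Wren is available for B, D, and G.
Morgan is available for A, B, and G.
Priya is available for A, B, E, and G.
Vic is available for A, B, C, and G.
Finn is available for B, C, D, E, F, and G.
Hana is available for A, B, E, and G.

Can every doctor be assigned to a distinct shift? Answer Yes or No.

Yes

For example, pair Jordan–C, Wren–D, Morgan–G, Priya–E, Vic–A, Finn–F, Hana–B.
All 7 doctors are covered.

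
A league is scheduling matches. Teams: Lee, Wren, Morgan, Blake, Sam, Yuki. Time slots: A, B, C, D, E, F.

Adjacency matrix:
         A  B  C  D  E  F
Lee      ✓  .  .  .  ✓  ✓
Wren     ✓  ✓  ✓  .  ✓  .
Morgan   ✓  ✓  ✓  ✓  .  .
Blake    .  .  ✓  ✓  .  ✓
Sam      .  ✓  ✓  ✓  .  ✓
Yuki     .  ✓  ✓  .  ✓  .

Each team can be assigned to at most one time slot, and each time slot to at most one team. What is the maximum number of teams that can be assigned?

A valid assignment of size 6: Lee-E, Wren-C, Morgan-A, Blake-D, Sam-F, Yuki-B.
All 6 teams are matched, so no larger matching exists.

6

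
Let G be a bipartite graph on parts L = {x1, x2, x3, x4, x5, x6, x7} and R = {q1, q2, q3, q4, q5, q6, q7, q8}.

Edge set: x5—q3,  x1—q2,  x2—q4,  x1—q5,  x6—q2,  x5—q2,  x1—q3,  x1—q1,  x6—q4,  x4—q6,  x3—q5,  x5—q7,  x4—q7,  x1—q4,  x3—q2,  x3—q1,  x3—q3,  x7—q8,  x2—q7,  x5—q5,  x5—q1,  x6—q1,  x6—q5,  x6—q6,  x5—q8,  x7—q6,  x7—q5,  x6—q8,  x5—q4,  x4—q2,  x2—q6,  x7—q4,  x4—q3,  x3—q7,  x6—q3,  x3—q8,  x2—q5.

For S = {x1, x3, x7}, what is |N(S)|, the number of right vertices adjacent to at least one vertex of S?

The union of neighbours of {x1, x3, x7} is {q1, q2, q3, q4, q5, q6, q7, q8}, which has 8 elements.
Since |N(S)| = 8 ≥ |S| = 3, Hall's condition holds for this subset.

8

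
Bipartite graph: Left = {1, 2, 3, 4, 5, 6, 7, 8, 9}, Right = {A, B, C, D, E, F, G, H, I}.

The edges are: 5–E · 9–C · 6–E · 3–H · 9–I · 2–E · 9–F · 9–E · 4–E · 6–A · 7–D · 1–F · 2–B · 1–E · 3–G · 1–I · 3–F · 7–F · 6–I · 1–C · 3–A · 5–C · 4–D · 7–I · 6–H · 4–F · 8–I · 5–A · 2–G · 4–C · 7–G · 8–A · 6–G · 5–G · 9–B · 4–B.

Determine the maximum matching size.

A valid assignment of size 9: 1→F, 2→G, 3→H, 4→B, 5→C, 6→A, 7→D, 8→I, 9→E.
This saturates every left vertex, so 9 is the maximum.

9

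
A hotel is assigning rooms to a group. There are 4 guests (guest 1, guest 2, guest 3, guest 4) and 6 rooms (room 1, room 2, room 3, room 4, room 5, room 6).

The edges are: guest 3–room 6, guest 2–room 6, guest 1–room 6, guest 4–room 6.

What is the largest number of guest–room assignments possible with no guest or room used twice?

1

A valid assignment of size 1: guest 1-room 6.
The set {guest 1, guest 2, guest 3, guest 4} has only 1 neighbour ({room 6}), so by Hall's theorem at most 1 of the 4 guests can be matched.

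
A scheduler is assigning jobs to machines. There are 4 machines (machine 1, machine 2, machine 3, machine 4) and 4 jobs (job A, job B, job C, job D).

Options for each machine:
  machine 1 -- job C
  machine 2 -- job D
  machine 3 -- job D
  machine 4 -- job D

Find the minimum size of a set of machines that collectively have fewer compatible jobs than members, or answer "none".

2

Take S = {machine 2, machine 3}. Its neighbourhood is {job D}, so |N(S)| = 1 < |S| = 2.
No single vertex violates Hall's condition since each has at least one neighbour, so 2 is the minimum.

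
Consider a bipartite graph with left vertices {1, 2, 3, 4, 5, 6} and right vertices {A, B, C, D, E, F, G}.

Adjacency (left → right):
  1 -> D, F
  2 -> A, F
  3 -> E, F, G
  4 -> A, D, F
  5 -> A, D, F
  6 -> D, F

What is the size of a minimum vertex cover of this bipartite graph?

The 4 edges 1–D, 2–A, 3–E, 4–F form a matching, so any vertex cover needs at least 4 vertices (one per matched edge).
Conversely {3, A, D, F} meets every edge and has exactly 4 vertices, so 4 is optimal.

4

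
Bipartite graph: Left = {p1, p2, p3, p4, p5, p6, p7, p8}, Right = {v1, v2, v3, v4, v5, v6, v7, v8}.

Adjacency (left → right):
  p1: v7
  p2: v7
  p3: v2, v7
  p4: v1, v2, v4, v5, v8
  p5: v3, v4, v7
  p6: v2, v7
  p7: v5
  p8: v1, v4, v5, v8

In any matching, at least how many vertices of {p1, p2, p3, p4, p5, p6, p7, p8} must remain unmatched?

2

For example, pair p1–v7, p3–v2, p4–v4, p5–v3, p7–v5, p8–v1.
The set {p1, p2, p3, p6} has only 2 neighbours ({v2, v7}), so by Hall's theorem at most 6 of the 8 left vertices can be matched.
That matches 6 of the 8, leaving 2 unmatched; no matching can do better.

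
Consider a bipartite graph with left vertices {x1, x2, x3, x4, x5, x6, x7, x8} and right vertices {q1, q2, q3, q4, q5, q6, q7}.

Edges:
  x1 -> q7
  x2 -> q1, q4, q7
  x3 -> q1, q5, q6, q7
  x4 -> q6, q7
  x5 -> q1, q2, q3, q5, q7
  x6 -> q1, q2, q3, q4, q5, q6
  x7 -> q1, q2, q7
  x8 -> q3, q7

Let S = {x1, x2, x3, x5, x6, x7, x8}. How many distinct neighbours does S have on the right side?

The union of neighbours of {x1, x2, x3, x5, x6, x7, x8} is {q1, q2, q3, q4, q5, q6, q7}, which has 7 elements.
Since |N(S)| = 7 ≥ |S| = 7, Hall's condition holds for this subset.

7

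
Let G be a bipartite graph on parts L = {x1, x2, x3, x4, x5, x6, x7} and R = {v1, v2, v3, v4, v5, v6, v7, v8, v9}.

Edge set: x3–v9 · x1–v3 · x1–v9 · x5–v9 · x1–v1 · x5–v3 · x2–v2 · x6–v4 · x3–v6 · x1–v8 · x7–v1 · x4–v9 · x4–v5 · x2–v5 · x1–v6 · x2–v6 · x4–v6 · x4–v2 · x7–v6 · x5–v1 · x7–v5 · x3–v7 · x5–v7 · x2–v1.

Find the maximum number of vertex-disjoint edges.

For example, pair x1→v3, x2→v2, x3→v7, x4→v9, x5→v1, x6→v4, x7→v6.
All 7 left vertices are matched, so no larger matching exists.

7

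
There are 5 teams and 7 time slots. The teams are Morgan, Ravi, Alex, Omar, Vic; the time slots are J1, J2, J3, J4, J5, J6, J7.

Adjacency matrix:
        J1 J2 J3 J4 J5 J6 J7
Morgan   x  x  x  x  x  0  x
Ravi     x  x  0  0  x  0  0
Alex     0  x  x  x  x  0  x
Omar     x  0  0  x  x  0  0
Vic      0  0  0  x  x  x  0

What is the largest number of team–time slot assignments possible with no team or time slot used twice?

5

One maximum matching: Morgan-J7, Ravi-J1, Alex-J2, Omar-J5, Vic-J6.
This saturates every team, so 5 is the maximum.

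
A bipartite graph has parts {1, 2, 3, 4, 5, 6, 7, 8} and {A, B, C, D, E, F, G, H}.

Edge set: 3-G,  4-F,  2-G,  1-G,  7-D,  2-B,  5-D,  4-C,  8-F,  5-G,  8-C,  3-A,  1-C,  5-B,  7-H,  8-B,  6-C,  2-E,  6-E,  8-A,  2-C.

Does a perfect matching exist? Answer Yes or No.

Yes

One maximum matching: 1-G, 2-E, 3-A, 4-F, 5-D, 6-C, 7-H, 8-B.
Every left vertex is matched, so this is a perfect matching.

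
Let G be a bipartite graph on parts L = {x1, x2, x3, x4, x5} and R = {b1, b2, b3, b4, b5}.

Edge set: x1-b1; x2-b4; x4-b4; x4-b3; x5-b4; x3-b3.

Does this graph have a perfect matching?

The set {x2, x3, x4, x5} has only 2 neighbours ({b3, b4}), so by Hall's theorem at most 3 of the 5 left vertices can be matched.
Hence no matching covers every left vertex.

No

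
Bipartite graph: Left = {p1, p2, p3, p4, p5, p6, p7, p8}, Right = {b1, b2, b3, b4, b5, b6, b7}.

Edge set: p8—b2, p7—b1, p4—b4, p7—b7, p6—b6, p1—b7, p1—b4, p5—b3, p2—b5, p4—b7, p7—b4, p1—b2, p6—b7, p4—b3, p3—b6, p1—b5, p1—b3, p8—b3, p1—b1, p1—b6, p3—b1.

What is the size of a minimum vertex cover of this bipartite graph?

The 7 edges p1–b2, p2–b5, p3–b1, p4–b4, p5–b3, p6–b6, p7–b7 form a matching, so any vertex cover needs at least 7 vertices (one per matched edge).
Conversely {b1, b2, b3, b4, b5, b6, b7} meets every edge and has exactly 7 vertices, so 7 is optimal.

7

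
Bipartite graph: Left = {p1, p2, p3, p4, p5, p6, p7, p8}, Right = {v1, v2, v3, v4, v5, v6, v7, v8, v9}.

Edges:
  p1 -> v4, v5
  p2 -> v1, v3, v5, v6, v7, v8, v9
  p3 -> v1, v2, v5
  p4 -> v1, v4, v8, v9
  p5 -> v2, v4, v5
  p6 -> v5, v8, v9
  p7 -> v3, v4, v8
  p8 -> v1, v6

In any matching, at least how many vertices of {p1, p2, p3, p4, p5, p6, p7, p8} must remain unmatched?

0

For example, pair p1→v5, p2→v3, p3→v1, p4→v9, p5→v2, p6→v8, p7→v4, p8→v6.
All 8 left vertices are matched, so no larger matching exists.
That matches 8 of the 8, leaving 0 unmatched; no matching can do better.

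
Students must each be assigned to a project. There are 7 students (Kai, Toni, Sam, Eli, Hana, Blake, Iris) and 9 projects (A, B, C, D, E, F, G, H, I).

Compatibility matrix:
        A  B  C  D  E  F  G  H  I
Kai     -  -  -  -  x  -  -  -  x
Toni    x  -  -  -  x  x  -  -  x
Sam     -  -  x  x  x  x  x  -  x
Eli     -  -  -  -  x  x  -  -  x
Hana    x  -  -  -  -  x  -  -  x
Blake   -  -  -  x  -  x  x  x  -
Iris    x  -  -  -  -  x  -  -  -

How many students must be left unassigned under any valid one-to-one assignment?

For example, pair Kai-E, Toni-A, Sam-G, Eli-F, Hana-I, Blake-D.
The set {Kai, Toni, Eli, Hana, Iris} has only 4 neighbours ({A, E, F, I}), so by Hall's theorem at most 6 of the 7 students can be matched.
That matches 6 of the 7, leaving 1 unmatched; no matching can do better.

1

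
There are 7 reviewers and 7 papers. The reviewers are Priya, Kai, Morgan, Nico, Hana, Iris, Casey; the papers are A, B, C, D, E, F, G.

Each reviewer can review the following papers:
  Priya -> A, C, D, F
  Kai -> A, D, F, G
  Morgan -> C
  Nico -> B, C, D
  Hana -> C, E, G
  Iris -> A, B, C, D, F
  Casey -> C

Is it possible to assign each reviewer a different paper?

The set {Morgan, Casey} has only 1 neighbour ({C}), so by Hall's theorem at most 6 of the 7 reviewers can be matched.
Hence no matching covers every reviewer.

No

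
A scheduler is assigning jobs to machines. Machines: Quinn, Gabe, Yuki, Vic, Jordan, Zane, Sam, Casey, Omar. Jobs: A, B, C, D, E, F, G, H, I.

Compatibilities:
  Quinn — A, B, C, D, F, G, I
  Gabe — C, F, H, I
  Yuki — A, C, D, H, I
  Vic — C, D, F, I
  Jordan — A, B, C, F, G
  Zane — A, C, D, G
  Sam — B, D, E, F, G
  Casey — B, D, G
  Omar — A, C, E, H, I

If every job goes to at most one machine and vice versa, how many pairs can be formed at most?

9

For example, pair Quinn→B, Gabe→H, Yuki→I, Vic→F, Jordan→G, Zane→C, Sam→E, Casey→D, Omar→A.
This saturates every machine, so 9 is the maximum.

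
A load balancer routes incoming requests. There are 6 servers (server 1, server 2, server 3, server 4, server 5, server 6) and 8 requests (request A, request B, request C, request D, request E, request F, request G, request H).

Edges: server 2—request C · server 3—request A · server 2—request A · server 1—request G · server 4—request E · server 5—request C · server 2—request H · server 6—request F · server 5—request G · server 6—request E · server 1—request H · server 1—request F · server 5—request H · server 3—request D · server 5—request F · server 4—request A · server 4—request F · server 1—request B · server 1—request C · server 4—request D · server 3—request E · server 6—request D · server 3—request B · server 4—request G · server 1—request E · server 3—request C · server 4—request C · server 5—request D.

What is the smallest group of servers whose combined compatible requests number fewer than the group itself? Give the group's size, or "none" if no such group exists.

none

A matching saturating every server exists, for instance server 1→request B, server 2→request H, server 3→request C, server 4→request E, server 5→request G, server 6→request F.
By Hall's marriage theorem, this means |N(S)| ≥ |S| for every subset S, so no violating subset exists.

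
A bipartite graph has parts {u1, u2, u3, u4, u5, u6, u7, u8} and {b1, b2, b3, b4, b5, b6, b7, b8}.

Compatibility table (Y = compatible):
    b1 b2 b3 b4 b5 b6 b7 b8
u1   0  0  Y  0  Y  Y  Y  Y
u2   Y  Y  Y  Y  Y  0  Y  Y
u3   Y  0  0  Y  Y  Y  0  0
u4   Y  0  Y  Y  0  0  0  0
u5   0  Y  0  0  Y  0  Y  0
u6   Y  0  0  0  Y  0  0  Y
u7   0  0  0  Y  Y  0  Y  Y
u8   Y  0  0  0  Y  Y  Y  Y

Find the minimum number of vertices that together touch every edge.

{u1, u2, u3, u4, u5, u6, u7, u8} is a vertex cover of size 8: every edge has an endpoint in this set.
No smaller cover exists because u1–b5, u2–b4, u3–b6, u4–b3, u5–b2, u6–b1, u7–b8, u8–b7 is a matching of size 8, and a cover must include an endpoint of each of these disjoint edges (König's theorem).

8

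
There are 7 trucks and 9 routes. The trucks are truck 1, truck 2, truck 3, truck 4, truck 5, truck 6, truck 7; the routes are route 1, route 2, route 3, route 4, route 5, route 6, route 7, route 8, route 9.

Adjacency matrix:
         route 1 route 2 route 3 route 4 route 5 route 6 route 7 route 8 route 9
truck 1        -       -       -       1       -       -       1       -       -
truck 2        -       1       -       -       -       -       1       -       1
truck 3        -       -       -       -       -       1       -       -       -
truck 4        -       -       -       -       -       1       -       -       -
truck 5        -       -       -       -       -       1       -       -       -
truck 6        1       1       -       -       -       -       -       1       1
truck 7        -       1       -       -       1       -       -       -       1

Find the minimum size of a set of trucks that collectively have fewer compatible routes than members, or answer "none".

2

Take S = {truck 3, truck 4}. Its neighbourhood is {route 6}, so |N(S)| = 1 < |S| = 2.
No single vertex violates Hall's condition since each has at least one neighbour, so 2 is the minimum.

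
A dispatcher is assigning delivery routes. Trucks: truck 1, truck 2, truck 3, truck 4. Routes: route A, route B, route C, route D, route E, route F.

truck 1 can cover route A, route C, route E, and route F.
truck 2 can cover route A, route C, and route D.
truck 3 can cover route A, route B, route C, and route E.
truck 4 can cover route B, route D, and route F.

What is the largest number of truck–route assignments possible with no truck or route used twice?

One maximum matching: truck 1→route F, truck 2→route D, truck 3→route E, truck 4→route B.
This saturates every truck, so 4 is the maximum.

4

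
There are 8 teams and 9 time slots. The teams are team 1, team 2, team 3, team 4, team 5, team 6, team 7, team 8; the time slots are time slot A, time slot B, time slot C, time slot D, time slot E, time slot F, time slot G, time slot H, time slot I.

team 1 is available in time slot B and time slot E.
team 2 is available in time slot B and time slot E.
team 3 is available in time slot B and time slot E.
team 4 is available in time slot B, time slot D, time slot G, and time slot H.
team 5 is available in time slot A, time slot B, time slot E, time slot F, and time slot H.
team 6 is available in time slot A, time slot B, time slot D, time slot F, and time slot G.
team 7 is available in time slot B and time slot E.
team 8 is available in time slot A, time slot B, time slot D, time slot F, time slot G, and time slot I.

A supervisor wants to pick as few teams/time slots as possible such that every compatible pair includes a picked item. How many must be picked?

6

A maximum matching has 6 edges (e.g. team 1–time slot E, team 2–time slot B, team 4–time slot H, team 5–time slot F, team 6–time slot D, team 8–time slot G).
By König's theorem the minimum vertex cover has the same size. One such cover is {team 4, team 5, team 6, team 8, time slot B, time slot E}.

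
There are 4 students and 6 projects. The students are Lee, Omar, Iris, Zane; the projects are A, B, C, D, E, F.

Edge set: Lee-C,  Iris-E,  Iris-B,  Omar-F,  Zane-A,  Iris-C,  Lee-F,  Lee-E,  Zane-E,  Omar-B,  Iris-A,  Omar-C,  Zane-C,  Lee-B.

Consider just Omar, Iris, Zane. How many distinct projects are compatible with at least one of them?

5

The union of neighbours of {Omar, Iris, Zane} is {A, B, C, E, F}, which has 5 elements.
Since |N(S)| = 5 ≥ |S| = 3, Hall's condition holds for this subset.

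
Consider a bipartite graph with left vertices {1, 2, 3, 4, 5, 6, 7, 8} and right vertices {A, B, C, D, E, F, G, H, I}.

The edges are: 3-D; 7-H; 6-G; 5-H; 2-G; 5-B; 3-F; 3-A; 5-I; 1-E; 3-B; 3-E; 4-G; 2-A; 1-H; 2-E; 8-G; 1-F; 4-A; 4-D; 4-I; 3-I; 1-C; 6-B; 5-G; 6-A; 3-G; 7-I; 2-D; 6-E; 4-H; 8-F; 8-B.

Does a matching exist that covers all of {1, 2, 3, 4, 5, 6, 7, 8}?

Yes

A valid assignment of size 8: 1–C, 2–D, 3–A, 4–I, 5–G, 6–E, 7–H, 8–B.
All 8 left vertices are covered.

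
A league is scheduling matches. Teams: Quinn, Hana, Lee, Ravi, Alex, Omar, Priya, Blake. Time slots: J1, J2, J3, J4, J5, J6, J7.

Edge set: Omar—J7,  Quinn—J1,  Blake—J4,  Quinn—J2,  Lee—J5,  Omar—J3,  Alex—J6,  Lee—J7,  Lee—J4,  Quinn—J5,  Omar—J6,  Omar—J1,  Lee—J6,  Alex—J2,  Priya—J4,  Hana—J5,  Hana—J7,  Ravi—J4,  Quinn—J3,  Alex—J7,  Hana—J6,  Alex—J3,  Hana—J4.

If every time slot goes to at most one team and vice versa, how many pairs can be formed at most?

6

For example, pair Quinn-J1, Hana-J6, Lee-J5, Ravi-J4, Alex-J7, Omar-J3.
The set {Ravi, Priya, Blake} has only 1 neighbour ({J4}), so by Hall's theorem at most 6 of the 8 teams can be matched.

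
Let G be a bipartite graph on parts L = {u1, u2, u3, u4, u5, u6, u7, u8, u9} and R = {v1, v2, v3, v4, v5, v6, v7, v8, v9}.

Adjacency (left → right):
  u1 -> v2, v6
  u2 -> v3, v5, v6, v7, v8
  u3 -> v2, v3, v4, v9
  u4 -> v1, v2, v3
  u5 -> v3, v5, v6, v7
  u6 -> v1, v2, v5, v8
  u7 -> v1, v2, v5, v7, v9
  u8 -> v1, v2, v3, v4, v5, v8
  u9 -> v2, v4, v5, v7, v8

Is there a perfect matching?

Yes

One maximum matching: u1-v6, u2-v5, u3-v9, u4-v3, u5-v7, u6-v8, u7-v1, u8-v4, u9-v2.
Every left vertex is matched, so this is a perfect matching.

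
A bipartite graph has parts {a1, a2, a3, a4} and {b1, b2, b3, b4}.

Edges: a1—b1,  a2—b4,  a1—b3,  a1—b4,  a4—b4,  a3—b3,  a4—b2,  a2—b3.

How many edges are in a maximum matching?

4

One maximum matching: a1→b1, a2→b4, a3→b3, a4→b2.
This saturates every left vertex, so 4 is the maximum.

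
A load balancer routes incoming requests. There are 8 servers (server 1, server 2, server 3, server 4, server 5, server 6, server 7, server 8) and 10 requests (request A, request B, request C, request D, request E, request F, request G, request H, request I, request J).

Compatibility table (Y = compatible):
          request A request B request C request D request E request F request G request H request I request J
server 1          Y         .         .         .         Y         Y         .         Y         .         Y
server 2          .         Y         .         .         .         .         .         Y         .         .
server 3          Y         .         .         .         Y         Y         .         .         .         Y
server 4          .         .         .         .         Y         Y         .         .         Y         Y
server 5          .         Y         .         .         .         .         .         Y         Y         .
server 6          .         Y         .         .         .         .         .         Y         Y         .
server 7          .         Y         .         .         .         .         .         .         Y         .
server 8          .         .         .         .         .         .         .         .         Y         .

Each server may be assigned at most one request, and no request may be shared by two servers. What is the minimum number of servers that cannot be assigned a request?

2

One maximum matching: server 1→request E, server 2→request B, server 3→request J, server 4→request F, server 5→request I, server 6→request H.
The set {server 2, server 5, server 6, server 7, server 8} has only 3 neighbours ({request B, request H, request I}), so by Hall's theorem at most 6 of the 8 servers can be matched.
That matches 6 of the 8, leaving 2 unmatched; no matching can do better.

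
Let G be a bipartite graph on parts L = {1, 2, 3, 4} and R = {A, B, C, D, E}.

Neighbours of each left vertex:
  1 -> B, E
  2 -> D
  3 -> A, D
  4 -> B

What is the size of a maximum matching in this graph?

One maximum matching: 1–E, 2–D, 3–A, 4–B.
This saturates every left vertex, so 4 is the maximum.

4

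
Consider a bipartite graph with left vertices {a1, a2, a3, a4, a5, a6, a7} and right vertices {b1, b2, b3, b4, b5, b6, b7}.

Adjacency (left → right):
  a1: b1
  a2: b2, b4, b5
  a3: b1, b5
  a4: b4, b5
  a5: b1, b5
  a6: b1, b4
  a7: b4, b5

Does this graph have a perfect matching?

The set {a1, a3, a4, a5, a6, a7} has only 3 neighbours ({b1, b4, b5}), so by Hall's theorem at most 4 of the 7 left vertices can be matched.
Hence no matching covers every left vertex.

No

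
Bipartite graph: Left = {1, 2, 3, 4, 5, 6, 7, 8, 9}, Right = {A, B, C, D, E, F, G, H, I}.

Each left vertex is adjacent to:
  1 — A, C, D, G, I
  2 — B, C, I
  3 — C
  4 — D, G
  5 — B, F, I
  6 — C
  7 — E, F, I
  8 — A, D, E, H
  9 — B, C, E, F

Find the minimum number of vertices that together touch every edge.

{1, 2, 4, 5, 7, 8, 9, C} is a vertex cover of size 8: every edge has an endpoint in this set.
No smaller cover exists because 1–A, 2–I, 3–C, 4–G, 5–F, 7–E, 8–D, 9–B is a matching of size 8, and a cover must include an endpoint of each of these disjoint edges (König's theorem).

8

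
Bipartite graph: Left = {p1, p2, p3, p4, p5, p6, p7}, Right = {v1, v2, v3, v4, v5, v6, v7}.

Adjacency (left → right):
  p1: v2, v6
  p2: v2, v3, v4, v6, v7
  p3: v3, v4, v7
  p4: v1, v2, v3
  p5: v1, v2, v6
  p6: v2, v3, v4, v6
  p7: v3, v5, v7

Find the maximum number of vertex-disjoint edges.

7

A valid assignment of size 7: p1-v6, p2-v4, p3-v7, p4-v3, p5-v1, p6-v2, p7-v5.
All 7 left vertices are matched, so no larger matching exists.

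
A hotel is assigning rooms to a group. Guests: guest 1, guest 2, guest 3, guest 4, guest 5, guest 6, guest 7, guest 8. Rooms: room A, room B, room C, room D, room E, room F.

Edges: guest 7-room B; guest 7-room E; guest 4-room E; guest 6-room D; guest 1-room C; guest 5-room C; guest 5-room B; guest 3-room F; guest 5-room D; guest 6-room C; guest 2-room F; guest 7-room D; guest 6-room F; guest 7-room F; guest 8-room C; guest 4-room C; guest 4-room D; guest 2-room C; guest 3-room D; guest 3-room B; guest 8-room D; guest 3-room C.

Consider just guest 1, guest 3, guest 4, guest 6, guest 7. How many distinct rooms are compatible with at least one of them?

The union of neighbours of {guest 1, guest 3, guest 4, guest 6, guest 7} is {room B, room C, room D, room E, room F}, which has 5 elements.
Since |N(S)| = 5 ≥ |S| = 5, Hall's condition holds for this subset.

5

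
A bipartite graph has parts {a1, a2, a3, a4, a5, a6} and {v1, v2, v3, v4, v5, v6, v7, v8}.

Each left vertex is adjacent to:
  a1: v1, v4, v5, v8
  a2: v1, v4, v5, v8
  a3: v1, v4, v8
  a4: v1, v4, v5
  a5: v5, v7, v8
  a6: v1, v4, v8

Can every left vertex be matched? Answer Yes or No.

The set {a1, a2, a3, a4, a6} has only 4 neighbours ({v1, v4, v5, v8}), so by Hall's theorem at most 5 of the 6 left vertices can be matched.
Hence no matching covers every left vertex.

No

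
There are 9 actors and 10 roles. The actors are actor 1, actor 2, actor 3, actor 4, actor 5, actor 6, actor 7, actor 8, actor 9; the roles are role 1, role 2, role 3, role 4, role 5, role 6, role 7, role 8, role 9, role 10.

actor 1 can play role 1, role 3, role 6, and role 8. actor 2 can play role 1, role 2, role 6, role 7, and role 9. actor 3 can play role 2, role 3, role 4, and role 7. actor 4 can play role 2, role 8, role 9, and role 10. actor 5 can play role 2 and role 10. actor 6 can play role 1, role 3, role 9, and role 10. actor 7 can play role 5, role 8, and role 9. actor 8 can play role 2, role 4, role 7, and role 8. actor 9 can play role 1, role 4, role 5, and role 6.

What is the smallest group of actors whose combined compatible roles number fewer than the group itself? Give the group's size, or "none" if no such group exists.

none

A matching saturating every actor exists, for instance actor 1→role 1, actor 2→role 6, actor 3→role 3, actor 4→role 9, actor 5→role 2, actor 6→role 10, actor 7→role 8, actor 8→role 7, actor 9→role 5.
By Hall's marriage theorem, this means |N(S)| ≥ |S| for every subset S, so no violating subset exists.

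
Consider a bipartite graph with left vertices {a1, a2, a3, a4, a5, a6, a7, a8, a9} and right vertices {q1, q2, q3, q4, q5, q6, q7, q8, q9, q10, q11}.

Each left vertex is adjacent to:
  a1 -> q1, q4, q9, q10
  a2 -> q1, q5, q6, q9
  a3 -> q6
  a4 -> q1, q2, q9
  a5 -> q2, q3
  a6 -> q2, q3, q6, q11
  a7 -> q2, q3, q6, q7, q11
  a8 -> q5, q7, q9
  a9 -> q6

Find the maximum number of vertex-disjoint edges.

A valid assignment of size 8: a1–q4, a2–q9, a3–q6, a4–q2, a5–q3, a6–q11, a7–q7, a8–q5.
The set {a3, a9} has only 1 neighbour ({q6}), so by Hall's theorem at most 8 of the 9 left vertices can be matched.

8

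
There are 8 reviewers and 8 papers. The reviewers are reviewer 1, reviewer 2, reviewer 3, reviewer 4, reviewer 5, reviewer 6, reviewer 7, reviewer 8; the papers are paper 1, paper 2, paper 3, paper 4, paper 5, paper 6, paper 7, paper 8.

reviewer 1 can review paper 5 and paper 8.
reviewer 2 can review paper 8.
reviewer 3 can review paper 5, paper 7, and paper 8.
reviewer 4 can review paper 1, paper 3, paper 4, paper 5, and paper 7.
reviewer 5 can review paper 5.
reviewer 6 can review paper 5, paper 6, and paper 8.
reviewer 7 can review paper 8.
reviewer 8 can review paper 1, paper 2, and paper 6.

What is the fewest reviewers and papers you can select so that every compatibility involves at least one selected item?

6

The 6 edges reviewer 1–paper 5, reviewer 2–paper 8, reviewer 3–paper 7, reviewer 4–paper 4, reviewer 6–paper 6, reviewer 8–paper 1 form a matching, so any vertex cover needs at least 6 vertices (one per matched edge).
Conversely {reviewer 3, reviewer 4, reviewer 6, reviewer 8, paper 5, paper 8} meets every edge and has exactly 6 vertices, so 6 is optimal.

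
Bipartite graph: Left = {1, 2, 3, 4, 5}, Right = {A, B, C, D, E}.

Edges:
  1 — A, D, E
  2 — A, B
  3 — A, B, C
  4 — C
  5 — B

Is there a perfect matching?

The set {2, 3, 4, 5} has only 3 neighbours ({A, B, C}), so by Hall's theorem at most 4 of the 5 left vertices can be matched.
Hence no matching covers every left vertex.

No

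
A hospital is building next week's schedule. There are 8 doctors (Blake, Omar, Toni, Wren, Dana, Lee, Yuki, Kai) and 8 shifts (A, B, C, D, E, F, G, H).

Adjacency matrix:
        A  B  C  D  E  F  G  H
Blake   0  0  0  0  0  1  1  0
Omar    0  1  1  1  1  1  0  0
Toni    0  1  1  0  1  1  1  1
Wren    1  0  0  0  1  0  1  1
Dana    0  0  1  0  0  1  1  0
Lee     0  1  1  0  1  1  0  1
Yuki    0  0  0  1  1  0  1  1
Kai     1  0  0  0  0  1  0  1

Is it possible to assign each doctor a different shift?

Yes

A valid assignment of size 8: Blake-G, Omar-D, Toni-B, Wren-A, Dana-C, Lee-H, Yuki-E, Kai-F.
Every doctor is matched, so this is a perfect matching.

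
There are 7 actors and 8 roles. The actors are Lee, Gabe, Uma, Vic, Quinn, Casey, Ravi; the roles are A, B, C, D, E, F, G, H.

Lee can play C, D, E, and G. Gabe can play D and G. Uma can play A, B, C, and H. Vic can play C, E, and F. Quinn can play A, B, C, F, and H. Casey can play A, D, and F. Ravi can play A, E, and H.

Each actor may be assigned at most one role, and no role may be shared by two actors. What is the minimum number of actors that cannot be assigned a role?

A valid assignment of size 7: Lee→D, Gabe→G, Uma→B, Vic→C, Quinn→A, Casey→F, Ravi→E.
All 7 actors are matched, so no larger matching exists.
That matches 7 of the 7, leaving 0 unmatched; no matching can do better.

0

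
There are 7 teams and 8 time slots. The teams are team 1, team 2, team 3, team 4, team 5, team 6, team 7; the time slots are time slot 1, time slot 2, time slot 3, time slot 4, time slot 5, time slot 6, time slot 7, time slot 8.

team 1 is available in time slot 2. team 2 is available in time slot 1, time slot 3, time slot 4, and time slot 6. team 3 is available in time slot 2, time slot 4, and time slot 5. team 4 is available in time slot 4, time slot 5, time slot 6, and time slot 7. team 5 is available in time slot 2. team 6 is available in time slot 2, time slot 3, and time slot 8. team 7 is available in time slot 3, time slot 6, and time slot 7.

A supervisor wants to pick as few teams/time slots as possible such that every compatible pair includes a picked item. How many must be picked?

{team 2, team 3, team 4, team 6, team 7, time slot 2} is a vertex cover of size 6: every edge has an endpoint in this set.
No smaller cover exists because team 1–time slot 2, team 2–time slot 3, team 3–time slot 5, team 4–time slot 4, team 6–time slot 8, team 7–time slot 7 is a matching of size 6, and a cover must include an endpoint of each of these disjoint edges (König's theorem).

6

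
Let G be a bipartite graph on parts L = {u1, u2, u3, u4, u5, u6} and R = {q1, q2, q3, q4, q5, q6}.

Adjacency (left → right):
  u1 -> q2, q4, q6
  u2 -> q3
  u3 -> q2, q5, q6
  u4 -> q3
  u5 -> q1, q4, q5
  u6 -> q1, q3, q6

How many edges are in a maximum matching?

For example, pair u1-q2, u2-q3, u3-q5, u5-q4, u6-q6.
The set {u2, u4} has only 1 neighbour ({q3}), so by Hall's theorem at most 5 of the 6 left vertices can be matched.

5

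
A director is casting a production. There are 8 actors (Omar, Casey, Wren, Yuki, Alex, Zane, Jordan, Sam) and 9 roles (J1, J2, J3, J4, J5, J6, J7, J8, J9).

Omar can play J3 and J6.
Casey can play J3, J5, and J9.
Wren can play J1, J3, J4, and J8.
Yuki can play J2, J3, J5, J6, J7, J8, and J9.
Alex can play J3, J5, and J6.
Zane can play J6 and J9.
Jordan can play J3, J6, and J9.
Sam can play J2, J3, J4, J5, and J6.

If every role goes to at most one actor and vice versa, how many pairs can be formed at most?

For example, pair Omar→J6, Casey→J5, Wren→J8, Yuki→J7, Alex→J3, Zane→J9, Sam→J2.
The set {Omar, Casey, Alex, Zane, Jordan} has only 4 neighbours ({J3, J5, J6, J9}), so by Hall's theorem at most 7 of the 8 actors can be matched.

7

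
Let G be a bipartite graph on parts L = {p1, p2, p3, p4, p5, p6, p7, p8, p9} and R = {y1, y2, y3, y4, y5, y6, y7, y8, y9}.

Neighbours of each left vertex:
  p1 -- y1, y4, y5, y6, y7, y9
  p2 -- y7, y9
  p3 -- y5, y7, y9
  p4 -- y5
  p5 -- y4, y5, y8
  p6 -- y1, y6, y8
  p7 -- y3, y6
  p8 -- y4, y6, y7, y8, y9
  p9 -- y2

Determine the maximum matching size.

For example, pair p1→y1, p2→y9, p3→y7, p4→y5, p5→y4, p6→y8, p7→y3, p8→y6, p9→y2.
This saturates every left vertex, so 9 is the maximum.

9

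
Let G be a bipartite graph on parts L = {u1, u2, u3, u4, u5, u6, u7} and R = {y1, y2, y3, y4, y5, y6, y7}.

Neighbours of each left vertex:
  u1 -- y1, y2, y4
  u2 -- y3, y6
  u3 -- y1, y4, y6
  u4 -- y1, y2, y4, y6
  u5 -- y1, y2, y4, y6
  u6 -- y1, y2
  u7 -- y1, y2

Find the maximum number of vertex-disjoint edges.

5

One maximum matching: u1→y4, u2→y3, u3→y6, u4→y2, u5→y1.
The set {u1, u3, u4, u5, u6, u7} has only 4 neighbours ({y1, y2, y4, y6}), so by Hall's theorem at most 5 of the 7 left vertices can be matched.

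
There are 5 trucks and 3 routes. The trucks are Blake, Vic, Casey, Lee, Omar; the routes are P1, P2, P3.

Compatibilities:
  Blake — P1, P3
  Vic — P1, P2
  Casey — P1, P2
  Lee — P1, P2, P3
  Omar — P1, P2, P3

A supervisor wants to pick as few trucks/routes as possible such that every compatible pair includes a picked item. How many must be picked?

The 3 edges Blake–P3, Vic–P2, Casey–P1 form a matching, so any vertex cover needs at least 3 vertices (one per matched edge).
Conversely {P1, P2, P3} meets every edge and has exactly 3 vertices, so 3 is optimal.

3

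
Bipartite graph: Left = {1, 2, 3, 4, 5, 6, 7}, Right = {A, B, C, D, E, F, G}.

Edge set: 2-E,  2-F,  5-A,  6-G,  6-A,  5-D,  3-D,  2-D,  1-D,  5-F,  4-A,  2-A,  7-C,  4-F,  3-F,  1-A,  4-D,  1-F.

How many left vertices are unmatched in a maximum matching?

1

One maximum matching: 1–A, 2–E, 3–D, 4–F, 6–G, 7–C.
The set {1, 3, 4, 5} has only 3 neighbours ({A, D, F}), so by Hall's theorem at most 6 of the 7 left vertices can be matched.
That matches 6 of the 7, leaving 1 unmatched; no matching can do better.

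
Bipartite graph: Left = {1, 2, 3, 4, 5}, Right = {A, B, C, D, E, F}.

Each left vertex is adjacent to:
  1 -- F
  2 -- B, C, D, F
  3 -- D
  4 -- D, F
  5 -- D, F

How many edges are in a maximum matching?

3

One maximum matching: 1–F, 2–B, 3–D.
The set {1, 3, 4, 5} has only 2 neighbours ({D, F}), so by Hall's theorem at most 3 of the 5 left vertices can be matched.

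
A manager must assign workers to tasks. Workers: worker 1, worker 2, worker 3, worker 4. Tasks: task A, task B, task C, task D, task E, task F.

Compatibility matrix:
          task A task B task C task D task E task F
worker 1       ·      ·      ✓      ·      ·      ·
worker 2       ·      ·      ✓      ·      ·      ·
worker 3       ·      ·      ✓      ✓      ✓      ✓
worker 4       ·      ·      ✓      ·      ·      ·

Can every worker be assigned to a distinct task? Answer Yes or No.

The set {worker 1, worker 2, worker 4} has only 1 neighbour ({task C}), so by Hall's theorem at most 2 of the 4 workers can be matched.
Hence no matching covers every worker.

No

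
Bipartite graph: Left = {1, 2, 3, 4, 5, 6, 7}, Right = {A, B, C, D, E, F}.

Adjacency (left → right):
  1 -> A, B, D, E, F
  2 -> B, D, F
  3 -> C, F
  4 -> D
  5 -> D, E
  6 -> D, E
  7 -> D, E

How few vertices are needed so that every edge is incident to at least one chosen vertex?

The 5 edges 1–A, 2–B, 3–F, 4–D, 5–E form a matching, so any vertex cover needs at least 5 vertices (one per matched edge).
Conversely {1, 2, 3, D, E} meets every edge and has exactly 5 vertices, so 5 is optimal.

5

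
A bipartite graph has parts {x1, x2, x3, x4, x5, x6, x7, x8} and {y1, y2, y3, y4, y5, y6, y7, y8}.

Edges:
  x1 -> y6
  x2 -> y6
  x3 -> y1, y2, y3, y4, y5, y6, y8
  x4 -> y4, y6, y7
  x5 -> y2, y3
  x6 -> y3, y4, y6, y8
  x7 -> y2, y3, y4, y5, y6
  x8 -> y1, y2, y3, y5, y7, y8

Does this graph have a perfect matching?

The set {x1, x2} has only 1 neighbour ({y6}), so by Hall's theorem at most 7 of the 8 left vertices can be matched.
Hence no matching covers every left vertex.

No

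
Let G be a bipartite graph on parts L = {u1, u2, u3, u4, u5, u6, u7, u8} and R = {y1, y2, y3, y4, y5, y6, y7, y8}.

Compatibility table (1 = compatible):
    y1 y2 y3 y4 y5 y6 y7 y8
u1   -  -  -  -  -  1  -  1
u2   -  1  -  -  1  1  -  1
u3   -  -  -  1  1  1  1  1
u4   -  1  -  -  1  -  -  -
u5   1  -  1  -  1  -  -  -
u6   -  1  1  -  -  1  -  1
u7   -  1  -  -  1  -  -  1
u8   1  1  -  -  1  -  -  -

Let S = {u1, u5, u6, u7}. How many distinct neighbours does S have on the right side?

6

The union of neighbours of {u1, u5, u6, u7} is {y1, y2, y3, y5, y6, y8}, which has 6 elements.
Since |N(S)| = 6 ≥ |S| = 4, Hall's condition holds for this subset.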